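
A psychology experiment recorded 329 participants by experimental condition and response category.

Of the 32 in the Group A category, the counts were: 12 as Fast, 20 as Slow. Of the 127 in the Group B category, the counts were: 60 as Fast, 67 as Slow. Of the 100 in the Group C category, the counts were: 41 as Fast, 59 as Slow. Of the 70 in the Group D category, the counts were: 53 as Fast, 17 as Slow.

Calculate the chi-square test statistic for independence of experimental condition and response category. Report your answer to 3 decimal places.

24.115

Row totals: 32, 127, 100, 70. Column totals: 166, 163. Grand total N = 329.
Expected counts (row total × column total / N):
  Group A, Fast: 32×166/329 = 16.1459
  Group A, Slow: 32×163/329 = 15.8541
  Group B, Fast: 127×166/329 = 64.0790
  Group B, Slow: 127×163/329 = 62.9210
  Group C, Fast: 100×166/329 = 50.4559
  Group C, Slow: 100×163/329 = 49.5441
  Group D, Fast: 70×166/329 = 35.3191
  Group D, Slow: 70×163/329 = 34.6809
Contributions (O − E)²/E:
  (12 − 16.1459)²/16.1459 = 1.0646
  (20 − 15.8541)²/15.8541 = 1.0842
  (60 − 64.0790)²/64.0790 = 0.2597
  (67 − 62.9210)²/62.9210 = 0.2644
  (41 − 50.4559)²/50.4559 = 1.7721
  (59 − 49.5441)²/49.5441 = 1.8047
  (53 − 35.3191)²/35.3191 = 8.8511
  (17 − 34.6809)²/34.6809 = 9.0140
χ² = 1.0646 + 1.0842 + 0.2597 + 0.2644 + 1.7721 + 1.8047 + 8.8511 + 9.0140 = 24.115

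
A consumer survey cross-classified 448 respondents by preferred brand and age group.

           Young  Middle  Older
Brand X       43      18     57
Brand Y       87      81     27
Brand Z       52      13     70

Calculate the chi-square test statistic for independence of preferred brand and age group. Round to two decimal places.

82.56

Row totals: 118, 195, 135. Column totals: 182, 112, 154. Grand total N = 448.
Expected counts (row total × column total / N):
  Brand X, Young: 118×182/448 = 47.938
  Brand X, Middle: 118×112/448 = 29.500
  Brand X, Older: 118×154/448 = 40.562
  Brand Y, Young: 195×182/448 = 79.219
  Brand Y, Middle: 195×112/448 = 48.750
  Brand Y, Older: 195×154/448 = 67.031
  Brand Z, Young: 135×182/448 = 54.844
  Brand Z, Middle: 135×112/448 = 33.750
  Brand Z, Older: 135×154/448 = 46.406
Contributions (O − E)²/E:
  (43 − 47.938)²/47.938 = 0.5087
  (18 − 29.500)²/29.500 = 4.4831
  (57 − 40.562)²/40.562 = 6.6616
  (87 − 79.219)²/79.219 = 0.7643
  (81 − 48.750)²/48.750 = 21.3346
  (27 − 67.031)²/67.031 = 23.9066
  (52 − 54.844)²/54.844 = 0.1475
  (13 − 33.750)²/33.750 = 12.7574
  (70 − 46.406)²/46.406 = 11.9958
χ² = 0.5087 + 4.4831 + 6.6616 + 0.7643 + 21.3346 + 23.9066 + 0.1475 + 12.7574 + 11.9958 = 82.56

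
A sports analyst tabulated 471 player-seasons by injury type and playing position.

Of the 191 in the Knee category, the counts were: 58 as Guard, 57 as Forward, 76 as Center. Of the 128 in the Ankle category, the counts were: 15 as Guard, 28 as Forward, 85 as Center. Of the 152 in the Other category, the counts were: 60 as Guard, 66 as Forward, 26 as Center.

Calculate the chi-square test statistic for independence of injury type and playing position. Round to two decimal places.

Row totals: 191, 128, 152. Column totals: 133, 151, 187. Grand total N = 471.
Expected counts (row total × column total / N):
  Knee, Guard: 191×133/471 = 53.9342
  Knee, Forward: 191×151/471 = 61.2335
  Knee, Center: 191×187/471 = 75.8323
  Ankle, Guard: 128×133/471 = 36.1444
  Ankle, Forward: 128×151/471 = 41.0361
  Ankle, Center: 128×187/471 = 50.8195
  Other, Guard: 152×133/471 = 42.9214
  Other, Forward: 152×151/471 = 48.7304
  Other, Center: 152×187/471 = 60.3482
Contributions (O − E)²/E:
  (58 − 53.9342)²/53.9342 = 0.3065
  (57 − 61.2335)²/61.2335 = 0.2927
  (76 − 75.8323)²/75.8323 = 0.0004
  (15 − 36.1444)²/36.1444 = 12.3694
  (28 − 41.0361)²/41.0361 = 4.1412
  (85 − 50.8195)²/50.8195 = 22.9893
  (60 − 42.9214)²/42.9214 = 6.7956
  (66 − 48.7304)²/48.7304 = 6.1202
  (26 − 60.3482)²/60.3482 = 19.5499
χ² = 0.3065 + 0.2927 + 0.0004 + 12.3694 + 4.1412 + 22.9893 + 6.7956 + 6.1202 + 19.5499 = 72.57

72.57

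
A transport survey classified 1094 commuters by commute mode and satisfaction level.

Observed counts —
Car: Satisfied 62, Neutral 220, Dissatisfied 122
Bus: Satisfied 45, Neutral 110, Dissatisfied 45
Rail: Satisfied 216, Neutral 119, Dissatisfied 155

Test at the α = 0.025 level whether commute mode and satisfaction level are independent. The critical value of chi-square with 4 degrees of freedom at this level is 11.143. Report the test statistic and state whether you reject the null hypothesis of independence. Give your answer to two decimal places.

Row totals: 404, 200, 490. Column totals: 323, 449, 322. Grand total N = 1094.
Expected counts (row total × column total / N):
  Car, Satisfied: 404×323/1094 = 119.280
  Car, Neutral: 404×449/1094 = 165.810
  Car, Dissatisfied: 404×322/1094 = 118.910
  Bus, Satisfied: 200×323/1094 = 59.049
  Bus, Neutral: 200×449/1094 = 82.084
  Bus, Dissatisfied: 200×322/1094 = 58.867
  Rail, Satisfied: 490×323/1094 = 144.671
  Rail, Neutral: 490×449/1094 = 201.106
  Rail, Dissatisfied: 490×322/1094 = 144.223
Contributions (O − E)²/E:
  (62 − 119.280)²/119.280 = 27.5067
  (220 − 165.810)²/165.810 = 17.7104
  (122 − 118.910)²/118.910 = 0.0803
  (45 − 59.049)²/59.049 = 3.3426
  (110 − 82.084)²/82.084 = 9.4940
  (45 − 58.867)²/58.867 = 3.2666
  (216 − 144.671)²/144.671 = 35.1683
  (119 − 201.106)²/201.106 = 33.5216
  (155 − 144.223)²/144.223 = 0.8053
χ² = 27.5067 + 17.7104 + 0.0803 + 3.3426 + 9.4940 + 3.2666 + 35.1683 + 33.5216 + 0.8053 = 130.90
df = (3−1)(3−1) = 4. Since 130.90 > 11.143, reject the null hypothesis of independence at α = 0.025.

130.90; reject H₀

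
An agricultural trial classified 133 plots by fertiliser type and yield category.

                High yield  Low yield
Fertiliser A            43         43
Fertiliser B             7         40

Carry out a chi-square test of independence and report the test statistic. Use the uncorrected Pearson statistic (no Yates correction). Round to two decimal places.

Row totals: 86, 47. Column totals: 50, 83. Grand total N = 133.
Expected counts (row total × column total / N):
  Fertiliser A, High yield: 86×50/133 = 32.3308
  Fertiliser A, Low yield: 86×83/133 = 53.6692
  Fertiliser B, High yield: 47×50/133 = 17.6692
  Fertiliser B, Low yield: 47×83/133 = 29.3308
Contributions (O − E)²/E:
  (43 − 32.3308)²/32.3308 = 3.5208
  (43 − 53.6692)²/53.6692 = 2.1210
  (7 − 17.6692)²/17.6692 = 6.4424
  (40 − 29.3308)²/29.3308 = 3.8810
χ² = 3.5208 + 2.1210 + 6.4424 + 3.8810 = 15.97

15.97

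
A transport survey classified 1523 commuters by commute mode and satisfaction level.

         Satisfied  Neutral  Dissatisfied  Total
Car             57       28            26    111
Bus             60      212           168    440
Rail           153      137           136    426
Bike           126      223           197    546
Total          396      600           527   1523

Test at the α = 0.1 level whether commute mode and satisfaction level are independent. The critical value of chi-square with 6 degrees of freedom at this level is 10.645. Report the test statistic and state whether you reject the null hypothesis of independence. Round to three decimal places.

98.303; reject H₀

Grand total N = 1523.
Expected counts (row total × column total / N):
  Car, Satisfied: 111×396/1523 = 28.8615
  Car, Neutral: 111×600/1523 = 43.7295
  Car, Dissatisfied: 111×527/1523 = 38.4091
  Bus, Satisfied: 440×396/1523 = 114.4058
  Bus, Neutral: 440×600/1523 = 173.3421
  Bus, Dissatisfied: 440×527/1523 = 152.2521
  Rail, Satisfied: 426×396/1523 = 110.7656
  Rail, Neutral: 426×600/1523 = 167.8267
  Rail, Dissatisfied: 426×527/1523 = 147.4077
  Bike, Satisfied: 546×396/1523 = 141.9672
  Bike, Neutral: 546×600/1523 = 215.1018
  Bike, Dissatisfied: 546×527/1523 = 188.9311
Contributions (O − E)²/E:
  (57 − 28.8615)²/28.8615 = 27.4336
  (28 − 43.7295)²/43.7295 = 5.6579
  (26 − 38.4091)²/38.4091 = 4.0091
  (60 − 114.4058)²/114.4058 = 25.8727
  (212 − 173.3421)²/173.3421 = 8.6213
  (168 − 152.2521)²/152.2521 = 1.6289
  (153 − 110.7656)²/110.7656 = 16.1038
  (137 − 167.8267)²/167.8267 = 5.6623
  (136 − 147.4077)²/147.4077 = 0.8828
  (126 − 141.9672)²/141.9672 = 1.7958
  (223 − 215.1018)²/215.1018 = 0.2900
  (197 − 188.9311)²/188.9311 = 0.3446
χ² = 27.4336 + 5.6579 + 4.0091 + 25.8727 + 8.6213 + 1.6289 + 16.1038 + 5.6623 + 0.8828 + 1.7958 + 0.2900 + 0.3446 = 98.303
df = (4−1)(3−1) = 6. Since 98.303 > 10.645, reject the null hypothesis of independence at α = 0.1.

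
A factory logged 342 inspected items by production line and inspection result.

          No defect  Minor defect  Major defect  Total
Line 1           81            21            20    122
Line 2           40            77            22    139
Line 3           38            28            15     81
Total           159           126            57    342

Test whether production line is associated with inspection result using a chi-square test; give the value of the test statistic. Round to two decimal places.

45.87

Grand total N = 342.
Expected counts (row total × column total / N):
  Line 1, No defect: 122×159/342 = 56.719
  Line 1, Minor defect: 122×126/342 = 44.947
  Line 1, Major defect: 122×57/342 = 20.333
  Line 2, No defect: 139×159/342 = 64.623
  Line 2, Minor defect: 139×126/342 = 51.211
  Line 2, Major defect: 139×57/342 = 23.167
  Line 3, No defect: 81×159/342 = 37.658
  Line 3, Minor defect: 81×126/342 = 29.842
  Line 3, Major defect: 81×57/342 = 13.500
Contributions (O − E)²/E:
  (81 − 56.719)²/56.719 = 10.3945
  (21 − 44.947)²/44.947 = 12.7586
  (20 − 20.333)²/20.333 = 0.0055
  (40 − 64.623)²/64.623 = 9.3820
  (77 − 51.211)²/51.211 = 12.9869
  (22 − 23.167)²/23.167 = 0.0588
  (38 − 37.658)²/37.658 = 0.0031
  (28 − 29.842)²/29.842 = 0.1137
  (15 − 13.500)²/13.500 = 0.1667
χ² = 10.3945 + 12.7586 + 0.0055 + 9.3820 + 12.9869 + 0.0588 + 0.0031 + 0.1137 + 0.1667 = 45.87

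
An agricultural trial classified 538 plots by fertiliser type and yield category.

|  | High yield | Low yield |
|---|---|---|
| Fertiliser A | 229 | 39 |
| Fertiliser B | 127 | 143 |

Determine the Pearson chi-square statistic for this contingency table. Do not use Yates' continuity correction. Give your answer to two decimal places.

88.65

Row totals: 268, 270. Column totals: 356, 182. Grand total N = 538.
Expected counts (row total × column total / N):
  Fertiliser A, High yield: 268×356/538 = 177.338
  Fertiliser A, Low yield: 268×182/538 = 90.662
  Fertiliser B, High yield: 270×356/538 = 178.662
  Fertiliser B, Low yield: 270×182/538 = 91.338
Contributions (O − E)²/E:
  (229 − 177.338)²/177.338 = 15.0501
  (39 − 90.662)²/90.662 = 29.4386
  (127 − 178.662)²/178.662 = 14.9386
  (143 − 91.338)²/91.338 = 29.2207
χ² = 15.0501 + 29.4386 + 14.9386 + 29.2207 = 88.65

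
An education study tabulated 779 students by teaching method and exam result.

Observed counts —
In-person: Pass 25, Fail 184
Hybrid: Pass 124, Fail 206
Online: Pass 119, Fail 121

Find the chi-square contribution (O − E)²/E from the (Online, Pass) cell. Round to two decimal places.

Row total (Online) = 240; column total (Pass) = 268; N = 779.
Expected count E = 240 × 268 / 779 = 82.567.
Contribution = (O − E)²/E = (119 − 82.567)² / 82.567 = 16.08.

16.08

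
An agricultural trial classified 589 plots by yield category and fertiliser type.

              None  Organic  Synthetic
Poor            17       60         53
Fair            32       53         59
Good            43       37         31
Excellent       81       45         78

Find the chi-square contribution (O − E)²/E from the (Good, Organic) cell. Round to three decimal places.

0.002

Row total (Good) = 111; column total (Organic) = 195; N = 589.
Expected count E = 111 × 195 / 589 = 36.7487.
Contribution = (O − E)²/E = (37 − 36.7487)² / 36.7487 = 0.002.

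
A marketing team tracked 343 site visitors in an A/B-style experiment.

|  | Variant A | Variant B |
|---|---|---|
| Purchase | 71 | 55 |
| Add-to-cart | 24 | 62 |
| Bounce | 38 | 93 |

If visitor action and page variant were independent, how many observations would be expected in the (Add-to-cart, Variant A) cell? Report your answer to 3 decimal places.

33.347

Row total (Add-to-cart) = 86; column total (Variant A) = 133; grand total N = 343.
Expected count = (row total × column total) / N = 86 × 133 / 343 = 33.347.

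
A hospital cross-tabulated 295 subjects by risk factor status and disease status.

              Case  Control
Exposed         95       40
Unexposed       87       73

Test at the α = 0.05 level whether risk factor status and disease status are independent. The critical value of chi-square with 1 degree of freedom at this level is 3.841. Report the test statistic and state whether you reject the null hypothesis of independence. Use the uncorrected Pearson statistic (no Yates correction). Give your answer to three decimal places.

Row totals: 135, 160. Column totals: 182, 113. Grand total N = 295.
Expected counts (row total × column total / N):
  Exposed, Case: 135×182/295 = 83.2881
  Exposed, Control: 135×113/295 = 51.7119
  Unexposed, Case: 160×182/295 = 98.7119
  Unexposed, Control: 160×113/295 = 61.2881
Contributions (O − E)²/E:
  (95 − 83.2881)²/83.2881 = 1.6469
  (40 − 51.7119)²/51.7119 = 2.6526
  (87 − 98.7119)²/98.7119 = 1.3896
  (73 − 61.2881)²/61.2881 = 2.2381
χ² = 1.6469 + 2.6526 + 1.3896 + 2.2381 = 7.927
df = (2−1)(2−1) = 1. Since 7.927 > 3.841, reject the null hypothesis of independence at α = 0.05.

7.927; reject H₀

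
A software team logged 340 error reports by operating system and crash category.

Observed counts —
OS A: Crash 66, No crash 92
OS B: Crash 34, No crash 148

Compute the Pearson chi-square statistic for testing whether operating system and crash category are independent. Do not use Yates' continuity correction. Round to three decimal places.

Row totals: 158, 182. Column totals: 100, 240. Grand total N = 340.
Expected counts (row total × column total / N):
  OS A, Crash: 158×100/340 = 46.4706
  OS A, No crash: 158×240/340 = 111.5294
  OS B, Crash: 182×100/340 = 53.5294
  OS B, No crash: 182×240/340 = 128.4706
Contributions (O − E)²/E:
  (66 − 46.4706)²/46.4706 = 8.2073
  (92 − 111.5294)²/111.5294 = 3.4197
  (34 − 53.5294)²/53.5294 = 7.1250
  (148 − 128.4706)²/128.4706 = 2.9688
χ² = 8.2073 + 3.4197 + 7.1250 + 2.9688 = 21.721

21.721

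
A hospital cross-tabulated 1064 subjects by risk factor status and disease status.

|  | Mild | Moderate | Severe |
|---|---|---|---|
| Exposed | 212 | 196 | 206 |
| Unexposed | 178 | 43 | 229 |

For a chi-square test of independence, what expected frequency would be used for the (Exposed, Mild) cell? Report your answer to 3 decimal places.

Row total (Exposed) = 614; column total (Mild) = 390; grand total N = 1064.
Expected count = (row total × column total) / N = 614 × 390 / 1064 = 225.056.

225.056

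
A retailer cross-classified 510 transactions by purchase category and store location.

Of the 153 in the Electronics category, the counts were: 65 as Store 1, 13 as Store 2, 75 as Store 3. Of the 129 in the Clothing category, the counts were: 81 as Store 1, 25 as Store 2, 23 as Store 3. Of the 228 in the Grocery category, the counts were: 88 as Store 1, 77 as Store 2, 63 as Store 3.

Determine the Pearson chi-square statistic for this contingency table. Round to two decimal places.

Row totals: 153, 129, 228. Column totals: 234, 115, 161. Grand total N = 510.
Expected counts (row total × column total / N):
  Electronics, Store 1: 153×234/510 = 70.200
  Electronics, Store 2: 153×115/510 = 34.500
  Electronics, Store 3: 153×161/510 = 48.300
  Clothing, Store 1: 129×234/510 = 59.188
  Clothing, Store 2: 129×115/510 = 29.088
  Clothing, Store 3: 129×161/510 = 40.724
  Grocery, Store 1: 228×234/510 = 104.612
  Grocery, Store 2: 228×115/510 = 51.412
  Grocery, Store 3: 228×161/510 = 71.976
Contributions (O − E)²/E:
  (65 − 70.200)²/70.200 = 0.3852
  (13 − 34.500)²/34.500 = 13.3986
  (75 − 48.300)²/48.300 = 14.7596
  (81 − 59.188)²/59.188 = 8.0382
  (25 − 29.088)²/29.088 = 0.5745
  (23 − 40.724)²/40.724 = 7.7139
  (88 − 104.612)²/104.612 = 2.6379
  (77 − 51.412)²/51.412 = 12.7353
  (63 − 71.976)²/71.976 = 1.1194
χ² = 0.3852 + 13.3986 + 14.7596 + 8.0382 + 0.5745 + 7.7139 + 2.6379 + 12.7353 + 1.1194 = 61.36

61.36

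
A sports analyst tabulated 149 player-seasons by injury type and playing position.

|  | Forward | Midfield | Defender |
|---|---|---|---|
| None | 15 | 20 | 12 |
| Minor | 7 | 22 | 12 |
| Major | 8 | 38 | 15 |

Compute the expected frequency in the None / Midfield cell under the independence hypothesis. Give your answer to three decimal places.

25.235

Row total (None) = 47; column total (Midfield) = 80; grand total N = 149.
Expected count = (row total × column total) / N = 47 × 80 / 149 = 25.235.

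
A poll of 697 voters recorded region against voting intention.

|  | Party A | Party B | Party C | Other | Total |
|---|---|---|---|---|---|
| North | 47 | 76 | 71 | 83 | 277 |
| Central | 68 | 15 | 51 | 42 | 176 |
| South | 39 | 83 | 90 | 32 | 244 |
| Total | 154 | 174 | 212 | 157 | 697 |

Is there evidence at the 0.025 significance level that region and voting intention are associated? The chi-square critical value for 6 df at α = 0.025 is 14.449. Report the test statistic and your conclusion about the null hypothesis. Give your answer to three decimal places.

79.061; reject H₀

Grand total N = 697.
Expected counts (row total × column total / N):
  North, Party A: 277×154/697 = 61.2023
  North, Party B: 277×174/697 = 69.1506
  North, Party C: 277×212/697 = 84.2525
  North, Other: 277×157/697 = 62.3945
  Central, Party A: 176×154/697 = 38.8867
  Central, Party B: 176×174/697 = 43.9369
  Central, Party C: 176×212/697 = 53.5323
  Central, Other: 176×157/697 = 39.6442
  South, Party A: 244×154/697 = 53.9110
  South, Party B: 244×174/697 = 60.9125
  South, Party C: 244×212/697 = 74.2152
  South, Other: 244×157/697 = 54.9613
Contributions (O − E)²/E:
  (47 − 61.2023)²/61.2023 = 3.2957
  (76 − 69.1506)²/69.1506 = 0.6784
  (71 − 84.2525)²/84.2525 = 2.0846
  (83 − 62.3945)²/62.3945 = 6.8049
  (68 − 38.8867)²/38.8867 = 21.7963
  (15 − 43.9369)²/43.9369 = 19.0579
  (51 − 53.5323)²/53.5323 = 0.1198
  (42 − 39.6442)²/39.6442 = 0.1400
  (39 − 53.9110)²/53.9110 = 4.1242
  (83 − 60.9125)²/60.9125 = 8.0092
  (90 − 74.2152)²/74.2152 = 3.3573
  (32 − 54.9613)²/54.9613 = 9.5926
χ² = 3.2957 + 0.6784 + 2.0846 + 6.8049 + 21.7963 + 19.0579 + 0.1198 + 0.1400 + 4.1242 + 8.0092 + 3.3573 + 9.5926 = 79.061
df = (3−1)(4−1) = 6. Since 79.061 > 14.449, reject the null hypothesis of independence at α = 0.025.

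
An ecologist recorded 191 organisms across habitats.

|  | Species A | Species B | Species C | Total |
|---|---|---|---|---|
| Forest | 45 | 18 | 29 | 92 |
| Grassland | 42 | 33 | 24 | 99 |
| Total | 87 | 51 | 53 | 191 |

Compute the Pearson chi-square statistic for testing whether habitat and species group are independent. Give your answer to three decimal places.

Grand total N = 191.
Expected counts (row total × column total / N):
  Forest, Species A: 92×87/191 = 41.9058
  Forest, Species B: 92×51/191 = 24.5654
  Forest, Species C: 92×53/191 = 25.5288
  Grassland, Species A: 99×87/191 = 45.0942
  Grassland, Species B: 99×51/191 = 26.4346
  Grassland, Species C: 99×53/191 = 27.4712
Contributions (O − E)²/E:
  (45 − 41.9058)²/41.9058 = 0.2285
  (18 − 24.5654)²/24.5654 = 1.7547
  (29 − 25.5288)²/25.5288 = 0.4720
  (42 − 45.0942)²/45.0942 = 0.2123
  (33 − 26.4346)²/26.4346 = 1.6306
  (24 − 27.4712)²/27.4712 = 0.4386
χ² = 0.2285 + 1.7547 + 0.4720 + 0.2123 + 1.6306 + 0.4386 = 4.737

4.737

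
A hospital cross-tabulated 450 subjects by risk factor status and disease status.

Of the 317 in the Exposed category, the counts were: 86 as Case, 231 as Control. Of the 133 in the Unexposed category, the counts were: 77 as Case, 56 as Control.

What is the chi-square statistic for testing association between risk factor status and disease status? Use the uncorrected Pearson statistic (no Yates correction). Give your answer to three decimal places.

38.387

Row totals: 317, 133. Column totals: 163, 287. Grand total N = 450.
Expected counts (row total × column total / N):
  Exposed, Case: 317×163/450 = 114.82444
  Exposed, Control: 317×287/450 = 202.17556
  Unexposed, Case: 133×163/450 = 48.17556
  Unexposed, Control: 133×287/450 = 84.82444
Contributions (O − E)²/E:
  (86 − 114.82444)²/114.82444 = 7.2358
  (231 − 202.17556)²/202.17556 = 4.1095
  (77 − 48.17556)²/48.17556 = 17.2463
  (56 − 84.82444)²/84.82444 = 9.7949
χ² = 7.2358 + 4.1095 + 17.2463 + 9.7949 = 38.387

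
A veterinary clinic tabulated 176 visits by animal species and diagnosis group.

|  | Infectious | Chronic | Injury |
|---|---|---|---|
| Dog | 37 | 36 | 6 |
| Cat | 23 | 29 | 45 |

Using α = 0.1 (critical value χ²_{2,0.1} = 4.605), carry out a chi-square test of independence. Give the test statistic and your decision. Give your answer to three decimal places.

Row totals: 79, 97. Column totals: 60, 65, 51. Grand total N = 176.
Expected counts (row total × column total / N):
  Dog, Infectious: 79×60/176 = 26.9318
  Dog, Chronic: 79×65/176 = 29.1761
  Dog, Injury: 79×51/176 = 22.8920
  Cat, Infectious: 97×60/176 = 33.0682
  Cat, Chronic: 97×65/176 = 35.8239
  Cat, Injury: 97×51/176 = 28.1080
Contributions (O − E)²/E:
  (37 − 26.9318)²/26.9318 = 3.7639
  (36 − 29.1761)²/29.1761 = 1.5960
  (6 − 22.8920)²/22.8920 = 12.4646
  (23 − 33.0682)²/33.0682 = 3.0654
  (29 − 35.8239)²/35.8239 = 1.2998
  (45 − 28.1080)²/28.1080 = 10.1515
χ² = 3.7639 + 1.5960 + 12.4646 + 3.0654 + 1.2998 + 10.1515 = 32.341
df = (2−1)(3−1) = 2. Since 32.341 > 4.605, reject the null hypothesis of independence at α = 0.1.

32.341; reject H₀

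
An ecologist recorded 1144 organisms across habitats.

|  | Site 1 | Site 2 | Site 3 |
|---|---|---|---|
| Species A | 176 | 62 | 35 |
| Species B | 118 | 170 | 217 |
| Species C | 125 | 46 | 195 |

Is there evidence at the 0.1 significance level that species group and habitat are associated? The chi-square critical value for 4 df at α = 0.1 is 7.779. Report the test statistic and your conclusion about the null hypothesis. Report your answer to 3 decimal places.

190.888; reject H₀

Row totals: 273, 505, 366. Column totals: 419, 278, 447. Grand total N = 1144.
Expected counts (row total × column total / N):
  Species A, Site 1: 273×419/1144 = 99.9886
  Species A, Site 2: 273×278/1144 = 66.3409
  Species A, Site 3: 273×447/1144 = 106.6705
  Species B, Site 1: 505×419/1144 = 184.9607
  Species B, Site 2: 505×278/1144 = 122.7185
  Species B, Site 3: 505×447/1144 = 197.3208
  Species C, Site 1: 366×419/1144 = 134.0507
  Species C, Site 2: 366×278/1144 = 88.9406
  Species C, Site 3: 366×447/1144 = 143.0087
Contributions (O − E)²/E:
  (176 − 99.9886)²/99.9886 = 57.7839
  (62 − 66.3409)²/66.3409 = 0.2840
  (35 − 106.6705)²/106.6705 = 48.1545
  (118 − 184.9607)²/184.9607 = 24.2416
  (170 − 122.7185)²/122.7185 = 18.2168
  (217 − 197.3208)²/197.3208 = 1.9626
  (125 − 134.0507)²/134.0507 = 0.6111
  (46 − 88.9406)²/88.9406 = 20.7318
  (195 − 143.0087)²/143.0087 = 18.9016
χ² = 57.7839 + 0.2840 + 48.1545 + 24.2416 + 18.2168 + 1.9626 + 0.6111 + 20.7318 + 18.9016 = 190.888
df = (3−1)(3−1) = 4. Since 190.888 > 7.779, reject the null hypothesis of independence at α = 0.1.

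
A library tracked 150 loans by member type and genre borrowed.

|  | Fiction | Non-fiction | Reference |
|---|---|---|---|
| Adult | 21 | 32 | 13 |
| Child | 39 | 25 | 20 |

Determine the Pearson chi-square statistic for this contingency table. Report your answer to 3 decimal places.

Row totals: 66, 84. Column totals: 60, 57, 33. Grand total N = 150.
Expected counts (row total × column total / N):
  Adult, Fiction: 66×60/150 = 26.4000
  Adult, Non-fiction: 66×57/150 = 25.0800
  Adult, Reference: 66×33/150 = 14.5200
  Child, Fiction: 84×60/150 = 33.6000
  Child, Non-fiction: 84×57/150 = 31.9200
  Child, Reference: 84×33/150 = 18.4800
Contributions (O − E)²/E:
  (21 − 26.4000)²/26.4000 = 1.1045
  (32 − 25.0800)²/25.0800 = 1.9093
  (13 − 14.5200)²/14.5200 = 0.1591
  (39 − 33.6000)²/33.6000 = 0.8679
  (25 − 31.9200)²/31.9200 = 1.5002
  (20 − 18.4800)²/18.4800 = 0.1250
χ² = 1.1045 + 1.9093 + 0.1591 + 0.8679 + 1.5002 + 0.1250 = 5.666

5.666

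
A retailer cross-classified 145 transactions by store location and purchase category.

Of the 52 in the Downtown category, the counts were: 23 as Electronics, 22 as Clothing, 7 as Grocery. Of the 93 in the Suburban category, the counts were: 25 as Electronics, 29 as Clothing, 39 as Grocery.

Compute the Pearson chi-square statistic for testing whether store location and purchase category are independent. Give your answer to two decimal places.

12.73

Row totals: 52, 93. Column totals: 48, 51, 46. Grand total N = 145.
Expected counts (row total × column total / N):
  Downtown, Electronics: 52×48/145 = 17.214
  Downtown, Clothing: 52×51/145 = 18.290
  Downtown, Grocery: 52×46/145 = 16.497
  Suburban, Electronics: 93×48/145 = 30.786
  Suburban, Clothing: 93×51/145 = 32.710
  Suburban, Grocery: 93×46/145 = 29.503
Contributions (O − E)²/E:
  (23 − 17.214)²/17.214 = 1.9448
  (22 − 18.290)²/18.290 = 0.7525
  (7 − 16.497)²/16.497 = 5.4672
  (25 − 30.786)²/30.786 = 1.0874
  (29 − 32.710)²/32.710 = 0.4208
  (39 − 29.503)²/29.503 = 3.0571
χ² = 1.9448 + 0.7525 + 5.4672 + 1.0874 + 0.4208 + 3.0571 = 12.73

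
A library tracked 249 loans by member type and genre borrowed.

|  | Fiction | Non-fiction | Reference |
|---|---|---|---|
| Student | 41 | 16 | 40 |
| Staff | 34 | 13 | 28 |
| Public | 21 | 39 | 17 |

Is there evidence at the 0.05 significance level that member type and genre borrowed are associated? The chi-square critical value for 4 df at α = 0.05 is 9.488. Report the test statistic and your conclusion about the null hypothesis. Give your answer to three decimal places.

Row totals: 97, 75, 77. Column totals: 96, 68, 85. Grand total N = 249.
Expected counts (row total × column total / N):
  Student, Fiction: 97×96/249 = 37.3976
  Student, Non-fiction: 97×68/249 = 26.4900
  Student, Reference: 97×85/249 = 33.1124
  Staff, Fiction: 75×96/249 = 28.9157
  Staff, Non-fiction: 75×68/249 = 20.4819
  Staff, Reference: 75×85/249 = 25.6024
  Public, Fiction: 77×96/249 = 29.6867
  Public, Non-fiction: 77×68/249 = 21.0281
  Public, Reference: 77×85/249 = 26.2851
Contributions (O − E)²/E:
  (41 − 37.3976)²/37.3976 = 0.3470
  (16 − 26.4900)²/26.4900 = 4.1540
  (40 − 33.1124)²/33.1124 = 1.4327
  (34 − 28.9157)²/28.9157 = 0.8940
  (13 − 20.4819)²/20.4819 = 2.7331
  (28 − 25.6024)²/25.6024 = 0.2245
  (21 − 29.6867)²/29.6867 = 2.5418
  (39 − 21.0281)²/21.0281 = 15.3599
  (17 − 26.2851)²/26.2851 = 3.2799
χ² = 0.3470 + 4.1540 + 1.4327 + 0.8940 + 2.7331 + 0.2245 + 2.5418 + 15.3599 + 3.2799 = 30.967
df = (3−1)(3−1) = 4. Since 30.967 > 9.488, reject the null hypothesis of independence at α = 0.05.

30.967; reject H₀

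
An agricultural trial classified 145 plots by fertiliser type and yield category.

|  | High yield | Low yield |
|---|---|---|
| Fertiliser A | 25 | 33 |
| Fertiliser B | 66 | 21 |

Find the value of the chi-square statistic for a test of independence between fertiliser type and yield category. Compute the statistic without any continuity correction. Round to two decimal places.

15.98

Row totals: 58, 87. Column totals: 91, 54. Grand total N = 145.
Expected counts (row total × column total / N):
  Fertiliser A, High yield: 58×91/145 = 36.400
  Fertiliser A, Low yield: 58×54/145 = 21.600
  Fertiliser B, High yield: 87×91/145 = 54.600
  Fertiliser B, Low yield: 87×54/145 = 32.400
Contributions (O − E)²/E:
  (25 − 36.400)²/36.400 = 3.5703
  (33 − 21.600)²/21.600 = 6.0167
  (66 − 54.600)²/54.600 = 2.3802
  (21 − 32.400)²/32.400 = 4.0111
χ² = 3.5703 + 6.0167 + 2.3802 + 4.0111 = 15.98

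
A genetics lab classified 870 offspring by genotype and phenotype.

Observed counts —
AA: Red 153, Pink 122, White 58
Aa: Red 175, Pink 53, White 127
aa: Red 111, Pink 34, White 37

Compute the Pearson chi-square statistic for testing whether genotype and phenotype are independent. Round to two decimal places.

Row totals: 333, 355, 182. Column totals: 439, 209, 222. Grand total N = 870.
Expected counts (row total × column total / N):
  AA, Red: 333×439/870 = 168.031
  AA, Pink: 333×209/870 = 79.997
  AA, White: 333×222/870 = 84.972
  Aa, Red: 355×439/870 = 179.132
  Aa, Pink: 355×209/870 = 85.282
  Aa, White: 355×222/870 = 90.586
  aa, Red: 182×439/870 = 91.837
  aa, Pink: 182×209/870 = 43.722
  aa, White: 182×222/870 = 46.441
Contributions (O − E)²/E:
  (153 − 168.031)²/168.031 = 1.3446
  (122 − 79.997)²/79.997 = 22.0540
  (58 − 84.972)²/84.972 = 8.5615
  (175 − 179.132)²/179.132 = 0.0953
  (53 − 85.282)²/85.282 = 12.2198
  (127 − 90.586)²/90.586 = 14.6378
  (111 − 91.837)²/91.837 = 3.9986
  (34 − 43.722)²/43.722 = 2.1618
  (37 − 46.441)²/46.441 = 1.9193
χ² = 1.3446 + 22.0540 + 8.5615 + 0.0953 + 12.2198 + 14.6378 + 3.9986 + 2.1618 + 1.9193 = 66.99

66.99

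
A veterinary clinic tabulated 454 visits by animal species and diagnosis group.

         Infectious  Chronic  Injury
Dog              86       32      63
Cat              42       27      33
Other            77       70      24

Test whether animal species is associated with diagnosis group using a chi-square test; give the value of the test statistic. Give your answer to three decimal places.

33.591

Row totals: 181, 102, 171. Column totals: 205, 129, 120. Grand total N = 454.
Expected counts (row total × column total / N):
  Dog, Infectious: 181×205/454 = 81.7291
  Dog, Chronic: 181×129/454 = 51.4295
  Dog, Injury: 181×120/454 = 47.8414
  Cat, Infectious: 102×205/454 = 46.0573
  Cat, Chronic: 102×129/454 = 28.9824
  Cat, Injury: 102×120/454 = 26.9604
  Other, Infectious: 171×205/454 = 77.2137
  Other, Chronic: 171×129/454 = 48.5881
  Other, Injury: 171×120/454 = 45.1982
Contributions (O − E)²/E:
  (86 − 81.7291)²/81.7291 = 0.2232
  (32 − 51.4295)²/51.4295 = 7.3403
  (63 − 47.8414)²/47.8414 = 4.8030
  (42 − 46.0573)²/46.0573 = 0.3574
  (27 − 28.9824)²/28.9824 = 0.1356
  (33 − 26.9604)²/26.9604 = 1.3530
  (77 − 77.2137)²/77.2137 = 0.0006
  (70 − 48.5881)²/48.5881 = 9.4358
  (24 − 45.1982)²/45.1982 = 9.9421
χ² = 0.2232 + 7.3403 + 4.8030 + 0.3574 + 0.1356 + 1.3530 + 0.0006 + 9.4358 + 9.9421 = 33.591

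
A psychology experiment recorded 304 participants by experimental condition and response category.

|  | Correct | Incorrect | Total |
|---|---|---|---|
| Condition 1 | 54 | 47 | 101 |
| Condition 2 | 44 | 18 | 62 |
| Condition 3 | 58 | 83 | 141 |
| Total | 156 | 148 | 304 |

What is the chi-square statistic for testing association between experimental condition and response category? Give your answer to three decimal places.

Grand total N = 304.
Expected counts (row total × column total / N):
  Condition 1, Correct: 101×156/304 = 51.8289
  Condition 1, Incorrect: 101×148/304 = 49.1711
  Condition 2, Correct: 62×156/304 = 31.8158
  Condition 2, Incorrect: 62×148/304 = 30.1842
  Condition 3, Correct: 141×156/304 = 72.3553
  Condition 3, Incorrect: 141×148/304 = 68.6447
Contributions (O − E)²/E:
  (54 − 51.8289)²/51.8289 = 0.0909
  (47 − 49.1711)²/49.1711 = 0.0959
  (44 − 31.8158)²/31.8158 = 4.6661
  (18 − 30.1842)²/30.1842 = 4.9183
  (58 − 72.3553)²/72.3553 = 2.8481
  (83 − 68.6447)²/68.6447 = 3.0020
χ² = 0.0909 + 0.0959 + 4.6661 + 4.9183 + 2.8481 + 3.0020 = 15.621

15.621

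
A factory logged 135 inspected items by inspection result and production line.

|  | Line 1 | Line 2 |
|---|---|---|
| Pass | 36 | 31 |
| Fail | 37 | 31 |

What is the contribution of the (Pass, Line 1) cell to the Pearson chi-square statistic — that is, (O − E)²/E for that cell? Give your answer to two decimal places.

0.00

Row total (Pass) = 67; column total (Line 1) = 73; N = 135.
Expected count E = 67 × 73 / 135 = 36.230.
Contribution = (O − E)²/E = (36 − 36.230)² / 36.230 = 0.00.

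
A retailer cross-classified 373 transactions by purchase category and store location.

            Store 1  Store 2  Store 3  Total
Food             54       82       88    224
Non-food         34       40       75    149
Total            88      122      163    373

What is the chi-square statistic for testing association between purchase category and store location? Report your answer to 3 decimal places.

Grand total N = 373.
Expected counts (row total × column total / N):
  Food, Store 1: 224×88/373 = 52.8472
  Food, Store 2: 224×122/373 = 73.2654
  Food, Store 3: 224×163/373 = 97.8874
  Non-food, Store 1: 149×88/373 = 35.1528
  Non-food, Store 2: 149×122/373 = 48.7346
  Non-food, Store 3: 149×163/373 = 65.1126
Contributions (O − E)²/E:
  (54 − 52.8472)²/52.8472 = 0.0251
  (82 − 73.2654)²/73.2654 = 1.0413
  (88 − 97.8874)²/97.8874 = 0.9987
  (34 − 35.1528)²/35.1528 = 0.0378
  (40 − 48.7346)²/48.7346 = 1.5655
  (75 − 65.1126)²/65.1126 = 1.5014
χ² = 0.0251 + 1.0413 + 0.9987 + 0.0378 + 1.5655 + 1.5014 = 5.170

5.170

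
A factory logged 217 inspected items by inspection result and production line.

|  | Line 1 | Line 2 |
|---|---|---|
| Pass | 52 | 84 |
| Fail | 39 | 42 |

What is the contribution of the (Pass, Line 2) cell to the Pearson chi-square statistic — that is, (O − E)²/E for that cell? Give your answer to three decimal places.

Row total (Pass) = 136; column total (Line 2) = 126; N = 217.
Expected count E = 136 × 126 / 217 = 78.9677.
Contribution = (O − E)²/E = (84 − 78.9677)² / 78.9677 = 0.321.

0.321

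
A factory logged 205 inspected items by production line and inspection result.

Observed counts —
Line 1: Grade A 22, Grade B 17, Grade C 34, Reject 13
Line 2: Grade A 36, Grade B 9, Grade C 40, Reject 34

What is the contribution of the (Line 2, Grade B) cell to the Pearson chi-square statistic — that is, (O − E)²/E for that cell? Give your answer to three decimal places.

2.460

Row total (Line 2) = 119; column total (Grade B) = 26; N = 205.
Expected count E = 119 × 26 / 205 = 15.0927.
Contribution = (O − E)²/E = (9 − 15.0927)² / 15.0927 = 2.460.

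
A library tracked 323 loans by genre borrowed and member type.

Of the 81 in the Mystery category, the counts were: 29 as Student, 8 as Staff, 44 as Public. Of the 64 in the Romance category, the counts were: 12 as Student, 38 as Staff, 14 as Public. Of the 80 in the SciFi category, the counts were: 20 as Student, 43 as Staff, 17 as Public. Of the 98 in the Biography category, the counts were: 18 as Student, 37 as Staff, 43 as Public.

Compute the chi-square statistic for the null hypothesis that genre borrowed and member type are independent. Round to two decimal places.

52.88

Row totals: 81, 64, 80, 98. Column totals: 79, 126, 118. Grand total N = 323.
Expected counts (row total × column total / N):
  Mystery, Student: 81×79/323 = 19.811
  Mystery, Staff: 81×126/323 = 31.598
  Mystery, Public: 81×118/323 = 29.591
  Romance, Student: 64×79/323 = 15.653
  Romance, Staff: 64×126/323 = 24.966
  Romance, Public: 64×118/323 = 23.381
  SciFi, Student: 80×79/323 = 19.567
  SciFi, Staff: 80×126/323 = 31.207
  SciFi, Public: 80×118/323 = 29.226
  Biography, Student: 98×79/323 = 23.969
  Biography, Staff: 98×126/323 = 38.229
  Biography, Public: 98×118/323 = 35.802
Contributions (O − E)²/E:
  (29 − 19.811)²/19.811 = 4.2622
  (8 − 31.598)²/31.598 = 17.6234
  (44 − 29.591)²/29.591 = 7.0163
  (12 − 15.653)²/15.653 = 0.8525
  (38 − 24.966)²/24.966 = 6.8047
  (14 − 23.381)²/23.381 = 3.7639
  (20 − 19.567)²/19.567 = 0.0096
  (43 − 31.207)²/31.207 = 4.4565
  (17 − 29.226)²/29.226 = 5.1145
  (18 − 23.969)²/23.969 = 1.4865
  (37 − 38.229)²/38.229 = 0.0395
  (43 − 35.802)²/35.802 = 1.4472
χ² = 4.2622 + 17.6234 + 7.0163 + 0.8525 + 6.8047 + 3.7639 + 0.0096 + 4.4565 + 5.1145 + 1.4865 + 0.0395 + 1.4472 = 52.88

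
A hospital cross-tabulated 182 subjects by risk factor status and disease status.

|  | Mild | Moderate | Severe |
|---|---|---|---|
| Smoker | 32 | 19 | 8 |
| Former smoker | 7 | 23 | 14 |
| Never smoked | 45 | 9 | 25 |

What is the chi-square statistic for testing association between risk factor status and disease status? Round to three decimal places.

Row totals: 59, 44, 79. Column totals: 84, 51, 47. Grand total N = 182.
Expected counts (row total × column total / N):
  Smoker, Mild: 59×84/182 = 27.2308
  Smoker, Moderate: 59×51/182 = 16.5330
  Smoker, Severe: 59×47/182 = 15.2363
  Former smoker, Mild: 44×84/182 = 20.3077
  Former smoker, Moderate: 44×51/182 = 12.3297
  Former smoker, Severe: 44×47/182 = 11.3626
  Never smoked, Mild: 79×84/182 = 36.4615
  Never smoked, Moderate: 79×51/182 = 22.1374
  Never smoked, Severe: 79×47/182 = 20.4011
Contributions (O − E)²/E:
  (32 − 27.2308)²/27.2308 = 0.8353
  (19 − 16.5330)²/16.5330 = 0.3681
  (8 − 15.2363)²/15.2363 = 3.4368
  (7 − 20.3077)²/20.3077 = 8.7206
  (23 − 12.3297)²/12.3297 = 9.2342
  (14 − 11.3626)²/11.3626 = 0.6122
  (45 − 36.4615)²/36.4615 = 1.9995
  (9 − 22.1374)²/22.1374 = 7.7964
  (25 − 20.4011)²/20.4011 = 1.0367
χ² = 0.8353 + 0.3681 + 3.4368 + 8.7206 + 9.2342 + 0.6122 + 1.9995 + 7.7964 + 1.0367 = 34.040

34.040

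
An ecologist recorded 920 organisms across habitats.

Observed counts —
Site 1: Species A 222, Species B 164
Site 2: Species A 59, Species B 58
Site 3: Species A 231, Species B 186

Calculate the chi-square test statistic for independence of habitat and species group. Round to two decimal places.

Row totals: 386, 117, 417. Column totals: 512, 408. Grand total N = 920.
Expected counts (row total × column total / N):
  Site 1, Species A: 386×512/920 = 214.817
  Site 1, Species B: 386×408/920 = 171.183
  Site 2, Species A: 117×512/920 = 65.113
  Site 2, Species B: 117×408/920 = 51.887
  Site 3, Species A: 417×512/920 = 232.070
  Site 3, Species B: 417×408/920 = 184.930
Contributions (O − E)²/E:
  (222 − 214.817)²/214.817 = 0.2402
  (164 − 171.183)²/171.183 = 0.3014
  (59 − 65.113)²/65.113 = 0.5739
  (58 − 51.887)²/51.887 = 0.7202
  (231 − 232.070)²/232.070 = 0.0049
  (186 − 184.930)²/184.930 = 0.0062
χ² = 0.2402 + 0.3014 + 0.5739 + 0.7202 + 0.0049 + 0.0062 = 1.85

1.85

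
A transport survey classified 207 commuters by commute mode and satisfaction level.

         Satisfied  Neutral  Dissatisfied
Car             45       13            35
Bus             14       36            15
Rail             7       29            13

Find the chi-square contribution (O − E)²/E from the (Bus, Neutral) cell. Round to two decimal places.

5.41

Row total (Bus) = 65; column total (Neutral) = 78; N = 207.
Expected count E = 65 × 78 / 207 = 24.493.
Contribution = (O − E)²/E = (36 − 24.493)² / 24.493 = 5.41.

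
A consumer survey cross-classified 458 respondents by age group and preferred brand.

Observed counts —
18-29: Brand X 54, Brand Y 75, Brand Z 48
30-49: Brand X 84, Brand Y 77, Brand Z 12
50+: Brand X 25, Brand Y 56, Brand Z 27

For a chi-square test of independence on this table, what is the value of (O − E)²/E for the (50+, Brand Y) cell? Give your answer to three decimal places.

Row total (50+) = 108; column total (Brand Y) = 208; N = 458.
Expected count E = 108 × 208 / 458 = 49.0480.
Contribution = (O − E)²/E = (56 − 49.0480)² / 49.0480 = 0.985.

0.985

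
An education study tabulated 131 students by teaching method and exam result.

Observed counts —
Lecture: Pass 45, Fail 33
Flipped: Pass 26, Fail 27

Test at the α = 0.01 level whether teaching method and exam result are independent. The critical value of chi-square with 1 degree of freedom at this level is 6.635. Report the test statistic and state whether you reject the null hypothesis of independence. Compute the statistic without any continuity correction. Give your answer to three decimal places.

0.948; fail to reject H₀

Row totals: 78, 53. Column totals: 71, 60. Grand total N = 131.
Expected counts (row total × column total / N):
  Lecture, Pass: 78×71/131 = 42.2748
  Lecture, Fail: 78×60/131 = 35.7252
  Flipped, Pass: 53×71/131 = 28.7252
  Flipped, Fail: 53×60/131 = 24.2748
Contributions (O − E)²/E:
  (45 − 42.2748)²/42.2748 = 0.1757
  (33 − 35.7252)²/35.7252 = 0.2079
  (26 − 28.7252)²/28.7252 = 0.2585
  (27 − 24.2748)²/24.2748 = 0.3059
χ² = 0.1757 + 0.2079 + 0.2585 + 0.3059 = 0.948
df = (2−1)(2−1) = 1. Since 0.948 < 6.635, fail to reject the null hypothesis of independence at α = 0.01.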